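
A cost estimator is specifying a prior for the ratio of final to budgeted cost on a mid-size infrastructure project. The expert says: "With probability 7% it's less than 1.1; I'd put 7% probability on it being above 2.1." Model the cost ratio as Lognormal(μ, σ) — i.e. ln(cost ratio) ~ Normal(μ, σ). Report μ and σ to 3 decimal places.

μ ≈ 0.419, σ ≈ 0.219

If T ~ Lognormal(μ,σ) then ln T ~ Normal(μ,σ), so the p-quantile of ln T is μ + z_p·σ.
ln(1.1) = 0.09531 and ln(2.1) = 0.7419; z_{0.07} = -1.476, z_{0.93} = 1.476.
σ = (0.7419 − 0.09531)/(1.476 − (-1.476)) = 0.219.
μ = 0.09531 − (-1.476)·0.219 = 0.419.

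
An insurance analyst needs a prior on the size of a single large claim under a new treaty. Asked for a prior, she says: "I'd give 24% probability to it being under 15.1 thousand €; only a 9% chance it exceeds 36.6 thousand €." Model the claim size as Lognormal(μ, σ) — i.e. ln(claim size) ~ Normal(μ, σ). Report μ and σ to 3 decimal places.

μ ≈ 3.020, σ ≈ 0.433

If T ~ Lognormal(μ,σ) then ln T ~ Normal(μ,σ), so the p-quantile of ln T is μ + z_p·σ.
ln(15.1) = 2.715 and ln(36.6) = 3.6; z_{0.24} = -0.7063, z_{0.91} = 1.341.
σ = (3.6 − 2.715)/(1.341 − (-0.7063)) = 0.433.
μ = 2.715 − (-0.7063)·0.433 = 3.020.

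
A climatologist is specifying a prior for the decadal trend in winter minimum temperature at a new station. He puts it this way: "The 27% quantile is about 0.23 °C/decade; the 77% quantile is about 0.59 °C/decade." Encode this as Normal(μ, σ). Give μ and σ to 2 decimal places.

The p-quantile of Normal(μ,σ) is μ + z_p·σ, with z_{0.27} = -0.6128 and z_{0.77} = 0.7388.
Eliminate σ: μ = (z₂·x₁ − z₁·x₂)/(z₂ − z₁) = (0.7388·0.23 − (-0.6128)·0.59)/1.352 = 0.39.
Then σ = (x₂ − x₁)/(z₂ − z₁) = (0.59 − 0.23)/1.352 = 0.27.

μ = 0.39, σ = 0.27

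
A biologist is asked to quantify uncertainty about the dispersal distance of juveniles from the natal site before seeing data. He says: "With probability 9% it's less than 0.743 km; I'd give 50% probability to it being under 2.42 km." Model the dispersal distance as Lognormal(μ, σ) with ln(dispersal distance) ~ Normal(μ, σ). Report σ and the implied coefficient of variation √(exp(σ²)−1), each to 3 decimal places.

σ ≈ 0.881, CV ≈ 1.083

If T ~ Lognormal(μ,σ) then ln T ~ Normal(μ,σ), so the p-quantile of ln T is μ + z_p·σ.
ln(0.743) = -0.2971 and ln(2.42) = 0.8838; z_{0.09} = -1.341, z_{0.5} = 0.
σ = (0.8838 − -0.2971)/(0 − (-1.341)) = 0.881.
μ = -0.2971 − (-1.341)·0.881 = 0.884.
CV = √(exp(σ²)−1) = √(exp(0.7757)−1) = 1.083.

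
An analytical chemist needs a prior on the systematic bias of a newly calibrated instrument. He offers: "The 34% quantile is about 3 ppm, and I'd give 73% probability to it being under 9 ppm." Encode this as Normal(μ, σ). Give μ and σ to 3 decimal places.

The p-quantile of Normal(μ,σ) is μ + z_p·σ, with z_{0.34} = -0.4125 and z_{0.73} = 0.6128.
Eliminate σ: μ = (z₂·x₁ − z₁·x₂)/(z₂ − z₁) = (0.6128·3 − (-0.4125)·9)/1.025 = 5.414.
Then σ = (x₂ − x₁)/(z₂ − z₁) = (9 − 3)/1.025 = 5.852.

μ = 5.414, σ = 5.852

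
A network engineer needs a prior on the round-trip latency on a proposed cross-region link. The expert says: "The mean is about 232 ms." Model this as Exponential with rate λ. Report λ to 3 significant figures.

Exponential mean = 1/λ, so λ = 1/232.0 = 0.00431.

λ ≈ 0.00431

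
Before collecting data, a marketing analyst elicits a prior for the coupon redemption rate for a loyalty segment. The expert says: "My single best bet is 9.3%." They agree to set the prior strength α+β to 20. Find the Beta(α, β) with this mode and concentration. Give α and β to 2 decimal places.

α = 2.67, β = 17.33

For α,β > 1 the Beta mode is (α−1)/(α+β−2). With α+β = 20, the mode is (α−1)/18.
Set (α−1)/18 = 0.093 → α = 1 + 0.093·18 = 2.67.
β = 20 − α = 17.33.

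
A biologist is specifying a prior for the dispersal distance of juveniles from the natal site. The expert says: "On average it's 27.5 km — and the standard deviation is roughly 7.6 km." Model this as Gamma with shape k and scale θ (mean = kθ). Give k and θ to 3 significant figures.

k ≈ 13.1, θ ≈ 2.1

For Gamma(k, scale θ): mean = kθ, variance = kθ², so CV = 1/√k.
CV = SD/mean = 7.6/27.5 = 0.2764, hence k = 1/CV² = 13.1.
Then θ = mean/k = 27.5/13.1 = 2.1.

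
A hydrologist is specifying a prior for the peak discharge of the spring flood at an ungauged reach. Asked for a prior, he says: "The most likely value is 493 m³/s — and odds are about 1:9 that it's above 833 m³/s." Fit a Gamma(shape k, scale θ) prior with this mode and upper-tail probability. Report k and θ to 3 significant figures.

k ≈ 7.88, θ ≈ 71.7

Gamma(k,θ) with k>1 has mode (k−1)θ, so θ = 493/(k−1).
Need P(X < 833) = 0.9 with θ tied to k this way. Start at k = 2, θ = 493: P(X<833) ≈ 0.504.
Too low — raise k to concentrate. Iterating converges to k ≈ 7.88.
Then θ = 493/(7.88−1) ≈ 71.7.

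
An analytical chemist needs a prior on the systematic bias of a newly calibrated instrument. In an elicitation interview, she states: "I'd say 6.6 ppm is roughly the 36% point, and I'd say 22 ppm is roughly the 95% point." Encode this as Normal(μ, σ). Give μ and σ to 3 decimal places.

For Normal(μ,σ), the p-quantile is μ + z_p·σ. Here z_{0.36} = -0.3585, z_{0.95} = 1.645.
So 6.6 = μ − 0.3585σ and 22 = μ + 1.645σ.
Subtracting: σ = (22 − 6.6)/(1.645 − (-0.3585)) = 7.687.
Then μ = 6.6 − (-0.3585)·7.687 = 9.356.

μ = 9.356, σ = 7.687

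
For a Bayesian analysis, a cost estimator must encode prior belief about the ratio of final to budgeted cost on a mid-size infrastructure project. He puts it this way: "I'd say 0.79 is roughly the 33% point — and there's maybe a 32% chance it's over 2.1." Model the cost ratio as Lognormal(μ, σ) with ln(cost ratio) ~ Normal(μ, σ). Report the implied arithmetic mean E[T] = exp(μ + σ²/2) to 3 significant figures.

E[T] ≈ 2.27

If T ~ Lognormal(μ,σ) then ln T ~ Normal(μ,σ), so the p-quantile of ln T is μ + z_p·σ.
ln(0.79) = -0.2357 and ln(2.1) = 0.7419; z_{0.33} = -0.4399, z_{0.68} = 0.4677.
σ = (0.7419 − -0.2357)/(0.4677 − (-0.4399)) = 1.077.
μ = -0.2357 − (-0.4399)·1.077 = 0.238.
E[T] = exp(μ + σ²/2) = exp(0.238 + 0.5802) = 2.27.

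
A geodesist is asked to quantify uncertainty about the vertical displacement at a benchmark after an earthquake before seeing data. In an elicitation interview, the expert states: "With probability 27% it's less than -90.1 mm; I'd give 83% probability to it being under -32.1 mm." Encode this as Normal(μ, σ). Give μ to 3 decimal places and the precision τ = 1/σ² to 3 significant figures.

μ = -67.417, τ = 0.00073

The p-quantile of Normal(μ,σ) is μ + z_p·σ, with z_{0.27} = -0.6128 and z_{0.83} = 0.9542.
Eliminate σ: μ = (z₂·x₁ − z₁·x₂)/(z₂ − z₁) = (0.9542·-90.1 − (-0.6128)·-32.1)/1.567 = -67.417.
Then σ = (x₂ − x₁)/(z₂ − z₁) = (-32.1 − -90.1)/1.567 = 37.014.
Precision τ = 1/σ² = 1/37.01² = 0.00073.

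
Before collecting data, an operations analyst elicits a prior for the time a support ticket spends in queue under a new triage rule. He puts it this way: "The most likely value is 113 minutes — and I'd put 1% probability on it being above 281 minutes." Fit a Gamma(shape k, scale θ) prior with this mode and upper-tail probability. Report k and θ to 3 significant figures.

k ≈ 6.66, θ ≈ 20

Gamma(k,θ) with k>1 has mode (k−1)θ, so θ = 113/(k−1).
Need P(X < 281) = 0.99 with θ tied to k this way. Start at k = 2, θ = 113: P(X<281) ≈ 0.710.
Too low — raise k to concentrate. Iterating converges to k ≈ 6.66.
Then θ = 113/(6.66−1) ≈ 20.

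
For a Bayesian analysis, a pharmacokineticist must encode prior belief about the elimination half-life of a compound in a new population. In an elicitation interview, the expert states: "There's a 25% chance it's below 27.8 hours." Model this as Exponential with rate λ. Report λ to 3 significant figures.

λ ≈ 0.0103

P(T < 27.8) = 1 − e^(−λ·27.8) = 0.25, so λ = −ln(1−0.25)/27.8 = −ln(0.75)/27.8 = 0.0103.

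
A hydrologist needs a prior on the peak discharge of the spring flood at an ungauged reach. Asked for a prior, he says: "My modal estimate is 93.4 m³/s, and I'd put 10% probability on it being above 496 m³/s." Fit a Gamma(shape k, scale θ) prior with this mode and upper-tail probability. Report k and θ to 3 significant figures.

Gamma(k,θ) with k>1 has mode (k−1)θ, so θ = 93.4/(k−1).
Need P(X < 496) = 0.9 with θ tied to k this way. Start at k = 2, θ = 93.4: P(X<496) ≈ 0.969.
Too high — lower k to spread out. Iterating converges to k ≈ 1.63.
Then θ = 93.4/(1.63−1) ≈ 149.

k ≈ 1.63, θ ≈ 149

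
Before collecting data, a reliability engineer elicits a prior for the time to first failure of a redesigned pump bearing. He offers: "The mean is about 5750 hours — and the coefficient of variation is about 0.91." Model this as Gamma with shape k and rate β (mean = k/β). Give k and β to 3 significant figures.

For Gamma(k, rate β): mean = k/β, variance = k/β², so CV = 1/√k.
CV = 0.91, hence k = 1/CV² = 1.21.
Then β = k/mean = 1.21/5750 = 0.00021.

k ≈ 1.21, β ≈ 0.00021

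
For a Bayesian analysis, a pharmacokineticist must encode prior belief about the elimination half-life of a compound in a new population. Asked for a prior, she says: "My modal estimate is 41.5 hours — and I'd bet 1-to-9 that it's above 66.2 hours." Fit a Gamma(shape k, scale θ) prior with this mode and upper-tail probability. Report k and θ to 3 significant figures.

Gamma(k,θ) with k>1 has mode (k−1)θ, so θ = 41.5/(k−1).
Need P(X < 66.2) = 0.9 with θ tied to k this way. Start at k = 2, θ = 41.5: P(X<66.2) ≈ 0.474.
Too low — raise k to concentrate. Iterating converges to k ≈ 9.61.
Then θ = 41.5/(9.61−1) ≈ 4.82.

k ≈ 9.61, θ ≈ 4.82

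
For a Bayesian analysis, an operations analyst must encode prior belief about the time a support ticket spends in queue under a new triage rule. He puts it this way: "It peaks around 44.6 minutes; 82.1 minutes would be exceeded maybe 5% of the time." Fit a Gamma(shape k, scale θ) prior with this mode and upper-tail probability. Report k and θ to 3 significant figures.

Gamma(k,θ) with k>1 has mode (k−1)θ, so θ = 44.6/(k−1).
Need P(X < 82.1) = 0.95 with θ tied to k this way. Start at k = 2, θ = 44.6: P(X<82.1) ≈ 0.549.
Too low — raise k to concentrate. Iterating converges to k ≈ 8.48.
Then θ = 44.6/(8.48−1) ≈ 5.96.

k ≈ 8.48, θ ≈ 5.96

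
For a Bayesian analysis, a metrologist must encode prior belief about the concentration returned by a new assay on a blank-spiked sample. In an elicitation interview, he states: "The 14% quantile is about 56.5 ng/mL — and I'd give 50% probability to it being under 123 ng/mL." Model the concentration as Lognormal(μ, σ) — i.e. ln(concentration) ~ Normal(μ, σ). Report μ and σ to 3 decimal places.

μ ≈ 4.812, σ ≈ 0.720

If T ~ Lognormal(μ,σ) then ln T ~ Normal(μ,σ), so the p-quantile of ln T is μ + z_p·σ.
ln(56.5) = 4.034 and ln(123) = 4.812; z_{0.14} = -1.08, z_{0.5} = 0.
σ = (4.812 − 4.034)/(0 − (-1.08)) = 0.720.
μ = 4.034 − (-1.08)·0.720 = 4.812.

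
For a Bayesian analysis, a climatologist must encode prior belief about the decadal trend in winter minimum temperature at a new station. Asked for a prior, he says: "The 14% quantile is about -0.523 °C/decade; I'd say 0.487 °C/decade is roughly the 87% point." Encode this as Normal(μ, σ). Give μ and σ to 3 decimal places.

For Normal(μ,σ), the p-quantile is μ + z_p·σ. Here z_{0.14} = -1.08, z_{0.87} = 1.126.
So -0.523 = μ − 1.08σ and 0.487 = μ + 1.126σ.
Subtracting: σ = (0.487 − -0.523)/(1.126 − (-1.08)) = 0.458.
Then μ = -0.523 − (-1.08)·0.458 = -0.029.

μ = -0.029, σ = 0.458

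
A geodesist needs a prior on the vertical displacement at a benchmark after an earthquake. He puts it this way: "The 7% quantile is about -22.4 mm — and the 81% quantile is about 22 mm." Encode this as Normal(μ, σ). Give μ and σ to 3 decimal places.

μ = 5.439, σ = 18.864

For Normal(μ,σ), the p-quantile is μ + z_p·σ. Here z_{0.07} = -1.476, z_{0.81} = 0.8779.
So -22.4 = μ − 1.476σ and 22 = μ + 0.8779σ.
Subtracting: σ = (22 − -22.4)/(0.8779 − (-1.476)) = 18.864.
Then μ = -22.4 − (-1.476)·18.864 = 5.439.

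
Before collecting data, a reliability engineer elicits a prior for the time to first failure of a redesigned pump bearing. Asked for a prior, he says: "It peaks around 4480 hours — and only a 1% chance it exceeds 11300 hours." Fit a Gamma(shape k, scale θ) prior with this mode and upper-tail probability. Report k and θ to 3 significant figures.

Gamma(k,θ) with k>1 has mode (k−1)θ, so θ = 4480/(k−1).
Need P(X < 11300) = 0.99 with θ tied to k this way. Start at k = 2, θ = 4480: P(X<11300) ≈ 0.717.
Too low — raise k to concentrate. Iterating converges to k ≈ 6.47.
Then θ = 4480/(6.47−1) ≈ 819.

k ≈ 6.47, θ ≈ 819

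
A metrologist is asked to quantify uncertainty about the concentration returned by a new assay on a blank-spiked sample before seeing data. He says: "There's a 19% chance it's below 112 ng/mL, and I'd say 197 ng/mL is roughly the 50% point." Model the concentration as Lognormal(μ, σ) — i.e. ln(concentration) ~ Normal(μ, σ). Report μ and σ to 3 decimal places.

If T ~ Lognormal(μ,σ) then ln T ~ Normal(μ,σ), so the p-quantile of ln T is μ + z_p·σ.
ln(112) = 4.718 and ln(197) = 5.283; z_{0.19} = -0.8779, z_{0.5} = 0.
σ = (5.283 − 4.718)/(0 − (-0.8779)) = 0.643.
μ = 4.718 − (-0.8779)·0.643 = 5.283.

μ ≈ 5.283, σ ≈ 0.643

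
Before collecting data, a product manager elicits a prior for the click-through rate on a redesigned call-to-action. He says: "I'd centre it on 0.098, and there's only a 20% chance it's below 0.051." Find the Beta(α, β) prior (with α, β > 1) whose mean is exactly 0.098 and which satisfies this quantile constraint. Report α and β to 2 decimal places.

With mean 0.098 fixed, write α = 0.098s, β = 0.902s where s = α+β.
Need P(θ < 0.051) = 0.2 under Beta(0.098s, 0.902s). Normal approximation: (q−m)/√(m(1−m)/s) ≈ z_{0.2} = -0.842, so s ≈ 0.098·0.902·(-0.842)²/(0.051−0.098)² = 28.3.
At s = 28.3: P(θ<0.051) ≈ 0.203. Adjusting to match 0.2 gives s ≈ 28.91.
So α = 0.098·28.91 ≈ 2.83, β = 0.902·28.91 ≈ 26.08.

α ≈ 2.83, β ≈ 26.08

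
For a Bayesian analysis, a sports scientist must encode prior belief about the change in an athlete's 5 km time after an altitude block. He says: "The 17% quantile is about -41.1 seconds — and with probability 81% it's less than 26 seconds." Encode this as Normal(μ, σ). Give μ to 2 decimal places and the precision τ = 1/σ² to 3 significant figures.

For Normal(μ,σ), the p-quantile is μ + z_p·σ. Here z_{0.17} = -0.9542, z_{0.81} = 0.8779.
So -41.1 = μ − 0.9542σ and 26 = μ + 0.8779σ.
Subtracting: σ = (26 − -41.1)/(0.8779 − (-0.9542)) = 36.63.
Then μ = -41.1 − (-0.9542)·36.63 = -6.15.
Precision τ = 1/σ² = 1/36.63² = 0.000745.

μ = -6.15, τ = 0.000745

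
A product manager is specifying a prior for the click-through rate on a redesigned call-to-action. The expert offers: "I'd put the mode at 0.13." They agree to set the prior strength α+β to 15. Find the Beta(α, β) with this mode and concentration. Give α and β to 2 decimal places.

α = 2.69, β = 12.31

For α,β > 1 the Beta mode is (α−1)/(α+β−2). With α+β = 15, the mode is (α−1)/13.
Set (α−1)/13 = 0.13 → α = 1 + 0.13·13 = 2.69.
β = 15 − α = 12.31.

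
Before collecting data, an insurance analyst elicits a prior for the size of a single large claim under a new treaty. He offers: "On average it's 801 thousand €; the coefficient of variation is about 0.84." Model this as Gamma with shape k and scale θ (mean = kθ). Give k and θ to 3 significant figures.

For Gamma(k, scale θ): mean = kθ, variance = kθ², so CV = 1/√k.
CV = 0.84, hence k = 1/CV² = 1.42.
Then θ = mean/k = 801/1.42 = 565.

k ≈ 1.42, θ ≈ 565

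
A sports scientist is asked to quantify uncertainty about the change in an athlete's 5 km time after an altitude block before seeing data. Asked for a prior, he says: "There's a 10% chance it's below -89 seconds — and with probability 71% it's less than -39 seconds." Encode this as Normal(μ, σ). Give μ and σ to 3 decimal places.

μ = -54.079, σ = 27.249

For Normal(μ,σ), the p-quantile is μ + z_p·σ. Here z_{0.1} = -1.282, z_{0.71} = 0.5534.
So -89 = μ − 1.282σ and -39 = μ + 0.5534σ.
Subtracting: σ = (-39 − -89)/(0.5534 − (-1.282)) = 27.249.
Then μ = -89 − (-1.282)·27.249 = -54.079.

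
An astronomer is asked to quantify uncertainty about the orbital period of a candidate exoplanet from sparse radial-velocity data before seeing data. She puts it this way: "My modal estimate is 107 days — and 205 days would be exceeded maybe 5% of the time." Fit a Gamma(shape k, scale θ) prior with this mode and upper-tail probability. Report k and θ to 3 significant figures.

k ≈ 7.57, θ ≈ 16.3

Gamma(k,θ) with k>1 has mode (k−1)θ, so θ = 107/(k−1).
Need P(X < 205) = 0.95 with θ tied to k this way. Start at k = 2, θ = 107: P(X<205) ≈ 0.571.
Too low — raise k to concentrate. Iterating converges to k ≈ 7.57.
Then θ = 107/(7.57−1) ≈ 16.3.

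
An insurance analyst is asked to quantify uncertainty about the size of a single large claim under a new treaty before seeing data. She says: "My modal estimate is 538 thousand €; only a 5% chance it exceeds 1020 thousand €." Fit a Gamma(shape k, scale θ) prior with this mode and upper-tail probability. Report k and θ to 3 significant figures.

k ≈ 7.79, θ ≈ 79.2

Gamma(k,θ) with k>1 has mode (k−1)θ, so θ = 538/(k−1).
Need P(X < 1020) = 0.95 with θ tied to k this way. Start at k = 2, θ = 538: P(X<1020) ≈ 0.565.
Too low — raise k to concentrate. Iterating converges to k ≈ 7.79.
Then θ = 538/(7.79−1) ≈ 79.2.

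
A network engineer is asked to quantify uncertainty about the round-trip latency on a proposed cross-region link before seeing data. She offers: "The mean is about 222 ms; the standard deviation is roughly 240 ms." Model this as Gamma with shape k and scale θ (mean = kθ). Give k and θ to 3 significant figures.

For Gamma(k, scale θ): mean = kθ, variance = kθ², so CV = 1/√k.
CV = SD/mean = 240/222 = 1.081, hence k = 1/CV² = 0.856.
Then θ = mean/k = 222/0.856 = 259.

k ≈ 0.856, θ ≈ 259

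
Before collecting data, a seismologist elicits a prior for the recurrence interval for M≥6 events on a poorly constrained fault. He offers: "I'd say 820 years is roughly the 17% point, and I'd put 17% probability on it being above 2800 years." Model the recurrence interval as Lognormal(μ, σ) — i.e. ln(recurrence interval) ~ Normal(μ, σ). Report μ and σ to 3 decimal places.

μ ≈ 7.323, σ ≈ 0.644

If T ~ Lognormal(μ,σ) then ln T ~ Normal(μ,σ), so the p-quantile of ln T is μ + z_p·σ.
ln(820) = 6.709 and ln(2800) = 7.937; z_{0.17} = -0.9542, z_{0.83} = 0.9542.
σ = (7.937 − 6.709)/(0.9542 − (-0.9542)) = 0.644.
μ = 6.709 − (-0.9542)·0.644 = 7.323.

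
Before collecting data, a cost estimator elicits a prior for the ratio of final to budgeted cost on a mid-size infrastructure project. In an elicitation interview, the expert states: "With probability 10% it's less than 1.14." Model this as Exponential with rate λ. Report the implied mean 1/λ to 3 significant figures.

P(T < 1.14) = 1 − e^(−λ·1.14) = 0.1, so λ = −ln(1−0.1)/1.14 = −ln(0.9)/1.14 = 0.0924.
Mean = 1/λ = 10.8.

mean ≈ 10.8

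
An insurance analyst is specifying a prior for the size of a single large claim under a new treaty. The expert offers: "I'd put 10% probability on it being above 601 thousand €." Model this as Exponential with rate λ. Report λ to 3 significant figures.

P(T > 601.0) = e^(−λ·601.0) = 0.1, so λ = −ln(0.1)/601.0 = 0.00383.

λ ≈ 0.00383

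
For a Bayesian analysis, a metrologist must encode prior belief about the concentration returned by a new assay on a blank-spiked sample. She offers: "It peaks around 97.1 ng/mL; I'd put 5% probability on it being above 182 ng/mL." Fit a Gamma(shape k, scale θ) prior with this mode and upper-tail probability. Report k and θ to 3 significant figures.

k ≈ 8.05, θ ≈ 13.8

Gamma(k,θ) with k>1 has mode (k−1)θ, so θ = 97.1/(k−1).
Need P(X < 182) = 0.95 with θ tied to k this way. Start at k = 2, θ = 97.1: P(X<182) ≈ 0.559.
Too low — raise k to concentrate. Iterating converges to k ≈ 8.05.
Then θ = 97.1/(8.05−1) ≈ 13.8.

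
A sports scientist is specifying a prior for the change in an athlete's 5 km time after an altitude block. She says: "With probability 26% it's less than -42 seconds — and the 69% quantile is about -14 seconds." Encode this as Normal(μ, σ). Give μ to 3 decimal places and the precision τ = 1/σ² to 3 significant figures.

The p-quantile of Normal(μ,σ) is μ + z_p·σ, with z_{0.26} = -0.6433 and z_{0.69} = 0.4959.
Eliminate σ: μ = (z₂·x₁ − z₁·x₂)/(z₂ − z₁) = (0.4959·-42 − (-0.6433)·-14)/1.139 = -26.187.
Then σ = (x₂ − x₁)/(z₂ − z₁) = (-14 − -42)/1.139 = 24.579.
Precision τ = 1/σ² = 1/24.58² = 0.00166.

μ = -26.187, τ = 0.00166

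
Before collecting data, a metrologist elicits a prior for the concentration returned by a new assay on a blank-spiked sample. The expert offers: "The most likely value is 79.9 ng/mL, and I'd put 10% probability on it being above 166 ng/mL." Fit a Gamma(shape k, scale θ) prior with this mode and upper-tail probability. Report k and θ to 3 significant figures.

k ≈ 4.59, θ ≈ 22.2

Gamma(k,θ) with k>1 has mode (k−1)θ, so θ = 79.9/(k−1).
Need P(X < 166) = 0.9 with θ tied to k this way. Start at k = 2, θ = 79.9: P(X<166) ≈ 0.615.
Too low — raise k to concentrate. Iterating converges to k ≈ 4.59.
Then θ = 79.9/(4.59−1) ≈ 22.2.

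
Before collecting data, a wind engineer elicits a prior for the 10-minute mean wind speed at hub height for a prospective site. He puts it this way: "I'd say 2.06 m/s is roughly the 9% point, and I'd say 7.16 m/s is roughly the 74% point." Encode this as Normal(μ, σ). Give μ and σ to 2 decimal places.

For Normal(μ,σ), the p-quantile is μ + z_p·σ. Here z_{0.09} = -1.341, z_{0.74} = 0.6433.
So 2.06 = μ − 1.341σ and 7.16 = μ + 0.6433σ.
Subtracting: σ = (7.16 − 2.06)/(0.6433 − (-1.341)) = 2.57.
Then μ = 2.06 − (-1.341)·2.57 = 5.51.

μ = 5.51, σ = 2.57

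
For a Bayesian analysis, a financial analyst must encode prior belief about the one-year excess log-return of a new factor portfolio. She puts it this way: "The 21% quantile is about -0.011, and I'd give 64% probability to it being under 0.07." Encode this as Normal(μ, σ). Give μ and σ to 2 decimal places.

The p-quantile of Normal(μ,σ) is μ + z_p·σ, with z_{0.21} = -0.8064 and z_{0.64} = 0.3585.
Eliminate σ: μ = (z₂·x₁ − z₁·x₂)/(z₂ − z₁) = (0.3585·-0.011 − (-0.8064)·0.07)/1.165 = 0.05.
Then σ = (x₂ − x₁)/(z₂ − z₁) = (0.07 − -0.011)/1.165 = 0.07.

μ = 0.05, σ = 0.07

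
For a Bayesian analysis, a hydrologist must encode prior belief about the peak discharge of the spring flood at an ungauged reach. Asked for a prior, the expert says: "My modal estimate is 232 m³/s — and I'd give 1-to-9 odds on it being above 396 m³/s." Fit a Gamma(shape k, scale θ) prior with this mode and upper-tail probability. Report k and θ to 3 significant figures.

Gamma(k,θ) with k>1 has mode (k−1)θ, so θ = 232/(k−1).
Need P(X < 396) = 0.9 with θ tied to k this way. Start at k = 2, θ = 232: P(X<396) ≈ 0.509.
Too low — raise k to concentrate. Iterating converges to k ≈ 7.63.
Then θ = 232/(7.63−1) ≈ 35.

k ≈ 7.63, θ ≈ 35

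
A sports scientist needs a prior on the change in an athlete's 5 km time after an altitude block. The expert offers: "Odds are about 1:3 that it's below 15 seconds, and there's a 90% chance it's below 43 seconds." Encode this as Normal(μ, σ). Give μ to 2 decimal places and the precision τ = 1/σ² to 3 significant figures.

The p-quantile of Normal(μ,σ) is μ + z_p·σ, with z_{0.25} = -0.6745 and z_{0.9} = 1.282.
Eliminate σ: μ = (z₂·x₁ − z₁·x₂)/(z₂ − z₁) = (1.282·15 − (-0.6745)·43)/1.956 = 24.66.
Then σ = (x₂ − x₁)/(z₂ − z₁) = (43 − 15)/1.956 = 14.31.
Precision τ = 1/σ² = 1/14.31² = 0.00488.

μ = 24.66, τ = 0.00488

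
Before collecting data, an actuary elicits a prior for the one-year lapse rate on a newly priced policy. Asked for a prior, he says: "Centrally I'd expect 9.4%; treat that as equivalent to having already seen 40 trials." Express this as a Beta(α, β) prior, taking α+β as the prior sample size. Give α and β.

α = 3.76, β = 36.24

Under the effective-sample-size interpretation, Beta(α, β) has prior mean α/(α+β) and prior sample size α+β.
So α+β = 40 and α/(α+β) = 0.094, giving α = 0.094·40 = 3.76 and β = 40 − 3.76 = 36.24.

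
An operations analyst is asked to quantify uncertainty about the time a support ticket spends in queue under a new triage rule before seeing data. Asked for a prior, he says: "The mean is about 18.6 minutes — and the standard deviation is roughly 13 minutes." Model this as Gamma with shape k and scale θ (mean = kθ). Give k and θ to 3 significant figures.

k ≈ 2.05, θ ≈ 9.09

For Gamma(k, scale θ): mean = kθ, variance = kθ², so CV = 1/√k.
CV = SD/mean = 13/18.6 = 0.6989, hence k = 1/CV² = 2.05.
Then θ = mean/k = 18.6/2.05 = 9.09.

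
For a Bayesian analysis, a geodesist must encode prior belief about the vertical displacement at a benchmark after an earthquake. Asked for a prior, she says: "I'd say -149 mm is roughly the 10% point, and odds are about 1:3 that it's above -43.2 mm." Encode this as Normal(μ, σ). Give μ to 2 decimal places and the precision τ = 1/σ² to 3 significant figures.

The p-quantile of Normal(μ,σ) is μ + z_p·σ, with z_{0.1} = -1.282 and z_{0.75} = 0.6745.
Eliminate σ: μ = (z₂·x₁ − z₁·x₂)/(z₂ − z₁) = (0.6745·-149 − (-1.282)·-43.2)/1.956 = -79.68.
Then σ = (x₂ − x₁)/(z₂ − z₁) = (-43.2 − -149)/1.956 = 54.09.
Precision τ = 1/σ² = 1/54.09² = 0.000342.

μ = -79.68, τ = 0.000342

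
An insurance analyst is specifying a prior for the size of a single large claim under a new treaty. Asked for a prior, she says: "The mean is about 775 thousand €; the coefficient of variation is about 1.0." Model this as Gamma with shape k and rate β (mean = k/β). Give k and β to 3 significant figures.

k ≈ 1, β ≈ 0.00129

For Gamma(k, rate β): mean = k/β, variance = k/β², so CV = 1/√k.
CV = 1.0, hence k = 1/CV² = 1.
Then β = k/mean = 1/775 = 0.00129.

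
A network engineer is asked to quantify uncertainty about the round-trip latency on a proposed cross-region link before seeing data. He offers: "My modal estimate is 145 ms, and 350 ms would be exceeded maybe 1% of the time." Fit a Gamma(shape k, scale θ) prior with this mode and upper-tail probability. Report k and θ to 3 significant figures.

Gamma(k,θ) with k>1 has mode (k−1)θ, so θ = 145/(k−1).
Need P(X < 350) = 0.99 with θ tied to k this way. Start at k = 2, θ = 145: P(X<350) ≈ 0.695.
Too low — raise k to concentrate. Iterating converges to k ≈ 7.09.
Then θ = 145/(7.09−1) ≈ 23.8.

k ≈ 7.09, θ ≈ 23.8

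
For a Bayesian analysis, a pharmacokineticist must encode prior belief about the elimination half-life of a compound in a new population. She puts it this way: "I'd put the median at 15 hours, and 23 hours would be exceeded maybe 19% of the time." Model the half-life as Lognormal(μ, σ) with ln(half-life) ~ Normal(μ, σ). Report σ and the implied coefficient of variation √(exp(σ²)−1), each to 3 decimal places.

σ ≈ 0.487, CV ≈ 0.517

If T ~ Lognormal(μ,σ) then ln T ~ Normal(μ,σ), so the p-quantile of ln T is μ + z_p·σ.
ln(15) = 2.708 and ln(23) = 3.135; z_{0.5} = 0, z_{0.81} = 0.8779.
σ = (3.135 − 2.708)/(0.8779 − (0)) = 0.487.
μ = 2.708 − (0)·0.487 = 2.708.
CV = √(exp(σ²)−1) = √(exp(0.2371)−1) = 0.517.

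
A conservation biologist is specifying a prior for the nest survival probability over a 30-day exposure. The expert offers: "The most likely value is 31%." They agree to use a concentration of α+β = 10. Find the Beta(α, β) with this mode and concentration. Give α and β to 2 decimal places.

α = 3.48, β = 6.52

For α,β > 1 the Beta mode is (α−1)/(α+β−2). With α+β = 10, the mode is (α−1)/8.
Set (α−1)/8 = 0.31 → α = 1 + 0.31·8 = 3.48.
β = 10 − α = 6.52.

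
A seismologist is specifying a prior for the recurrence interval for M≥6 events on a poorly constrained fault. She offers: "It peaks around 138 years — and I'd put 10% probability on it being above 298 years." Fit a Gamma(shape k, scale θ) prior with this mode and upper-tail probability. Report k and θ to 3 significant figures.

k ≈ 4.24, θ ≈ 42.5

Gamma(k,θ) with k>1 has mode (k−1)θ, so θ = 138/(k−1).
Need P(X < 298) = 0.9 with θ tied to k this way. Start at k = 2, θ = 138: P(X<298) ≈ 0.635.
Too low — raise k to concentrate. Iterating converges to k ≈ 4.24.
Then θ = 138/(4.24−1) ≈ 42.5.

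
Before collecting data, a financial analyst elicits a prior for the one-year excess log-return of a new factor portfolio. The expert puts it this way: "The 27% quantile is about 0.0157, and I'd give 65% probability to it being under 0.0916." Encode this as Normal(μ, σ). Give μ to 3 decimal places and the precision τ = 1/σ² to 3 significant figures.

The p-quantile of Normal(μ,σ) is μ + z_p·σ, with z_{0.27} = -0.6128 and z_{0.65} = 0.3853.
Eliminate σ: μ = (z₂·x₁ − z₁·x₂)/(z₂ − z₁) = (0.3853·0.0157 − (-0.6128)·0.0916)/0.9981 = 0.062.
Then σ = (x₂ − x₁)/(z₂ − z₁) = (0.0916 − 0.0157)/0.9981 = 0.076.
Precision τ = 1/σ² = 1/0.07604² = 173.

μ = 0.062, τ = 173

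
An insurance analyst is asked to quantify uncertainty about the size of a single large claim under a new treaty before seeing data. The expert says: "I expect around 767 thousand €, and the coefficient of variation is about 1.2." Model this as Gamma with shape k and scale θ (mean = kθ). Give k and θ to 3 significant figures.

For Gamma(k, scale θ): mean = kθ, variance = kθ², so CV = 1/√k.
CV = 1.2, hence k = 1/CV² = 0.694.
Then θ = mean/k = 767/0.694 = 1100.

k ≈ 0.694, θ ≈ 1100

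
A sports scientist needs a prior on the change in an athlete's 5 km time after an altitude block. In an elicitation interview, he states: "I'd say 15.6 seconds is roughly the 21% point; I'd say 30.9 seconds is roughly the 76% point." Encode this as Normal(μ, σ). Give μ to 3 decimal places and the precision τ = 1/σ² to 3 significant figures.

μ = 23.756, τ = 0.00978

The p-quantile of Normal(μ,σ) is μ + z_p·σ, with z_{0.21} = -0.8064 and z_{0.76} = 0.7063.
Eliminate σ: μ = (z₂·x₁ − z₁·x₂)/(z₂ − z₁) = (0.7063·15.6 − (-0.8064)·30.9)/1.513 = 23.756.
Then σ = (x₂ − x₁)/(z₂ − z₁) = (30.9 − 15.6)/1.513 = 10.114.
Precision τ = 1/σ² = 1/10.11² = 0.00978.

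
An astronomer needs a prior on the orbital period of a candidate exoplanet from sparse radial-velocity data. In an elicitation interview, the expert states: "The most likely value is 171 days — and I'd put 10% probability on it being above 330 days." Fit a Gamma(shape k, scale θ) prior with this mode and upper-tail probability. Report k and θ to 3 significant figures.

k ≈ 5.43, θ ≈ 38.6

Gamma(k,θ) with k>1 has mode (k−1)θ, so θ = 171/(k−1).
Need P(X < 330) = 0.9 with θ tied to k this way. Start at k = 2, θ = 171: P(X<330) ≈ 0.575.
Too low — raise k to concentrate. Iterating converges to k ≈ 5.43.
Then θ = 171/(5.43−1) ≈ 38.6.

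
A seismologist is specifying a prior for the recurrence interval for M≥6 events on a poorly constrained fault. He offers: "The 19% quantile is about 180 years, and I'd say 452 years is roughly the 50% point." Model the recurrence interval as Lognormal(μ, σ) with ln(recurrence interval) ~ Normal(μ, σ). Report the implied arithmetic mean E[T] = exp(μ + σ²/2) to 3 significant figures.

E[T] ≈ 783 years

If T ~ Lognormal(μ,σ) then ln T ~ Normal(μ,σ), so the p-quantile of ln T is μ + z_p·σ.
ln(180) = 5.193 and ln(452) = 6.114; z_{0.19} = -0.8779, z_{0.5} = 0.
σ = (6.114 − 5.193)/(0 − (-0.8779)) = 1.049.
μ = 5.193 − (-0.8779)·1.049 = 6.114.
E[T] = exp(μ + σ²/2) = exp(6.114 + 0.5500) = 783 years.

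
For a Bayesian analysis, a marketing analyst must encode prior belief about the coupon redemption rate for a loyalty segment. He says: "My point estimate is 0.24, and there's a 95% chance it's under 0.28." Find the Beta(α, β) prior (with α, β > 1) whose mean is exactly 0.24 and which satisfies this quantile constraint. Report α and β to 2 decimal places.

α ≈ 77.26, β ≈ 244.65

With mean 0.24 fixed, write α = 0.24s, β = 0.76s where s = α+β.
Need P(θ < 0.28) = 0.95 under Beta(0.24s, 0.76s). Normal approximation: (q−m)/√(m(1−m)/s) ≈ z_{0.95} = 1.64, so s ≈ 0.24·0.76·(1.64)²/(0.28−0.24)² = 308.4.
At s = 308.4: P(θ<0.28) ≈ 0.946. Adjusting to match 0.95 gives s ≈ 321.91.
So α = 0.24·321.91 ≈ 77.26, β = 0.76·321.91 ≈ 244.65.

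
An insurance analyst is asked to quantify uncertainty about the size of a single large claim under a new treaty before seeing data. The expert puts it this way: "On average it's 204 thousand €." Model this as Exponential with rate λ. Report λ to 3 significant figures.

λ ≈ 0.0049

Exponential mean = 1/λ, so λ = 1/204.0 = 0.0049.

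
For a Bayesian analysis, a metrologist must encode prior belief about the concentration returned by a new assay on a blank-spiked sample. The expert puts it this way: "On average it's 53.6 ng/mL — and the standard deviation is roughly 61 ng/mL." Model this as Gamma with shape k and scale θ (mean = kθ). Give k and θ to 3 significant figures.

k ≈ 0.772, θ ≈ 69.4

For Gamma(k, scale θ): mean = kθ, variance = kθ², so CV = 1/√k.
CV = SD/mean = 61/53.6 = 1.138, hence k = 1/CV² = 0.772.
Then θ = mean/k = 53.6/0.772 = 69.4.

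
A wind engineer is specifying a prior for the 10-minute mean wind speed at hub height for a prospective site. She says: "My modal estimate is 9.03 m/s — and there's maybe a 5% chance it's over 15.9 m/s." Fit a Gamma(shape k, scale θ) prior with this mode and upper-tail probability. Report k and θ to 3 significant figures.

Gamma(k,θ) with k>1 has mode (k−1)θ, so θ = 9.03/(k−1).
Need P(X < 15.9) = 0.95 with θ tied to k this way. Start at k = 2, θ = 9.03: P(X<15.9) ≈ 0.525.
Too low — raise k to concentrate. Iterating converges to k ≈ 9.71.
Then θ = 9.03/(9.71−1) ≈ 1.04.

k ≈ 9.71, θ ≈ 1.04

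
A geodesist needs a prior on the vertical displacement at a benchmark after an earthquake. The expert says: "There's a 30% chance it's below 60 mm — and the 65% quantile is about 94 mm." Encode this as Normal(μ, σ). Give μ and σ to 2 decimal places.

μ = 79.60, σ = 37.37

The p-quantile of Normal(μ,σ) is μ + z_p·σ, with z_{0.3} = -0.5244 and z_{0.65} = 0.3853.
Eliminate σ: μ = (z₂·x₁ − z₁·x₂)/(z₂ − z₁) = (0.3853·60 − (-0.5244)·94)/0.9097 = 79.60.
Then σ = (x₂ − x₁)/(z₂ − z₁) = (94 − 60)/0.9097 = 37.37.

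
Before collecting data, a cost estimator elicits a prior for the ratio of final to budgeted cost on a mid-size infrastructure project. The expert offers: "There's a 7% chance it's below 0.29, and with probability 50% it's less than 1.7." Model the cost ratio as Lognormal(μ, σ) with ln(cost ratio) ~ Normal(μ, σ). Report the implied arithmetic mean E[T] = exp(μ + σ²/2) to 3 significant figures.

If T ~ Lognormal(μ,σ) then ln T ~ Normal(μ,σ), so the p-quantile of ln T is μ + z_p·σ.
ln(0.29) = -1.238 and ln(1.7) = 0.5306; z_{0.07} = -1.476, z_{0.5} = 0.
σ = (0.5306 − -1.238)/(0 − (-1.476)) = 1.198.
μ = -1.238 − (-1.476)·1.198 = 0.531.
E[T] = exp(μ + σ²/2) = exp(0.531 + 0.7180) = 3.49.

E[T] ≈ 3.49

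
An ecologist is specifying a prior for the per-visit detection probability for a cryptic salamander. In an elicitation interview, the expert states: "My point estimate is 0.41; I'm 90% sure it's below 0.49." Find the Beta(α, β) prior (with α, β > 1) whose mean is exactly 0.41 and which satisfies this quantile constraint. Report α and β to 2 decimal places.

With mean 0.41 fixed, write α = 0.41s, β = 0.59s where s = α+β.
Need P(θ < 0.49) = 0.9 under Beta(0.41s, 0.59s). Normal approximation: (q−m)/√(m(1−m)/s) ≈ z_{0.9} = 1.28, so s ≈ 0.41·0.59·(1.28)²/(0.49−0.41)² = 62.1.
At s = 62.1: P(θ<0.49) ≈ 0.899. Adjusting to match 0.9 gives s ≈ 62.70.
So α = 0.41·62.70 ≈ 25.71, β = 0.59·62.70 ≈ 36.99.

α ≈ 25.71, β ≈ 36.99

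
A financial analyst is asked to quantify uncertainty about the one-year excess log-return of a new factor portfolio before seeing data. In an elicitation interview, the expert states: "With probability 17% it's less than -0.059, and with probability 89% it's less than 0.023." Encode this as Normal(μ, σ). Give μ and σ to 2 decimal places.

μ = -0.02, σ = 0.04

For Normal(μ,σ), the p-quantile is μ + z_p·σ. Here z_{0.17} = -0.9542, z_{0.89} = 1.227.
So -0.059 = μ − 0.9542σ and 0.023 = μ + 1.227σ.
Subtracting: σ = (0.023 − -0.059)/(1.227 − (-0.9542)) = 0.04.
Then μ = -0.059 − (-0.9542)·0.04 = -0.02.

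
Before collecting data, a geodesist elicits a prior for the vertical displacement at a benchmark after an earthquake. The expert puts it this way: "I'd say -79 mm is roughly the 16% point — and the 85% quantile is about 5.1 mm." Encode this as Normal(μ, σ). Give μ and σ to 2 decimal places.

μ = -37.82, σ = 41.41

For Normal(μ,σ), the p-quantile is μ + z_p·σ. Here z_{0.16} = -0.9945, z_{0.85} = 1.036.
So -79 = μ − 0.9945σ and 5.1 = μ + 1.036σ.
Subtracting: σ = (5.1 − -79)/(1.036 − (-0.9945)) = 41.41.
Then μ = -79 − (-0.9945)·41.41 = -37.82.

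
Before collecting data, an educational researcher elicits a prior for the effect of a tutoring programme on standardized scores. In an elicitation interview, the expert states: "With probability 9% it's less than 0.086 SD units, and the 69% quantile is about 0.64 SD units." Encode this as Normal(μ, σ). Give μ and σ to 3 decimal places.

μ = 0.490, σ = 0.302

For Normal(μ,σ), the p-quantile is μ + z_p·σ. Here z_{0.09} = -1.341, z_{0.69} = 0.4959.
So 0.086 = μ − 1.341σ and 0.64 = μ + 0.4959σ.
Subtracting: σ = (0.64 − 0.086)/(0.4959 − (-1.341)) = 0.302.
Then μ = 0.086 − (-1.341)·0.302 = 0.490.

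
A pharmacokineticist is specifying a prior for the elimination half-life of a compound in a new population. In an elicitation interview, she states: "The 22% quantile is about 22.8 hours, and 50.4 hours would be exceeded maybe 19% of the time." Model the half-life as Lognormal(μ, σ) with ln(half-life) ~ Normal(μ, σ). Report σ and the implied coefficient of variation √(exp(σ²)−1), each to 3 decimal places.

σ ≈ 0.481, CV ≈ 0.510

If T ~ Lognormal(μ,σ) then ln T ~ Normal(μ,σ), so the p-quantile of ln T is μ + z_p·σ.
ln(22.8) = 3.127 and ln(50.4) = 3.92; z_{0.22} = -0.7722, z_{0.81} = 0.8779.
σ = (3.92 − 3.127)/(0.8779 − (-0.7722)) = 0.481.
μ = 3.127 − (-0.7722)·0.481 = 3.498.
CV = √(exp(σ²)−1) = √(exp(0.2311)−1) = 0.510.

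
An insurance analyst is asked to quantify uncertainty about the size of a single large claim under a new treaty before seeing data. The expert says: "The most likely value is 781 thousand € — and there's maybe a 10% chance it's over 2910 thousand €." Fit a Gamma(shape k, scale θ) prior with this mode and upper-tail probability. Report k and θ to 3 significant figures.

Gamma(k,θ) with k>1 has mode (k−1)θ, so θ = 781/(k−1).
Need P(X < 2910) = 0.9 with θ tied to k this way. Start at k = 2, θ = 781: P(X<2910) ≈ 0.886.
Too low — raise k to concentrate. Iterating converges to k ≈ 2.07.
Then θ = 781/(2.07−1) ≈ 728.

k ≈ 2.07, θ ≈ 728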